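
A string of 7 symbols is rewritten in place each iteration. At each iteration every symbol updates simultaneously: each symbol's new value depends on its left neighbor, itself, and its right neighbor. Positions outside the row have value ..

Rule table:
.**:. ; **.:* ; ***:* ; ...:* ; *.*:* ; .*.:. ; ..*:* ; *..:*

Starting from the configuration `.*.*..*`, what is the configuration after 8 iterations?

*.*.**.
.*.*.**
*.*.*.*
.*.*.*.
*.*.*.*  (repeats iteration 3; period 2)
iteration 8: .*.*.*.

.*.*.*.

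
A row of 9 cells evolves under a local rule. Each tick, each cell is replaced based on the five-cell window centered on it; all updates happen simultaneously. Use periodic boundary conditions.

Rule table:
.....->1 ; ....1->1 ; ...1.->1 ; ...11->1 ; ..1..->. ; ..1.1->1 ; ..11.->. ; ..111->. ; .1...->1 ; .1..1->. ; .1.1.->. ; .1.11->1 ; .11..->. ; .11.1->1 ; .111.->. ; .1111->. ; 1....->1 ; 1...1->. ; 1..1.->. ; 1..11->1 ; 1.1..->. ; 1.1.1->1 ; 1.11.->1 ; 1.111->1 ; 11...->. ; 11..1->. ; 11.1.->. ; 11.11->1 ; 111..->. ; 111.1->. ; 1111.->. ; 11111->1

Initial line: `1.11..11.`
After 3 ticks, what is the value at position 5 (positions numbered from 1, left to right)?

111..1.1.
1....1.11
..111111.
position 5 holds 1

1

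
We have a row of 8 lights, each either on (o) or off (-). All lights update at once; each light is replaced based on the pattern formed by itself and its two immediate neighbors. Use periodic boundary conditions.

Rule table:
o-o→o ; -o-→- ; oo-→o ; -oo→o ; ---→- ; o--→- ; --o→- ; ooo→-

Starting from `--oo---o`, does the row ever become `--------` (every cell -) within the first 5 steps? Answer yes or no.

no

--oo----
--oo----  (fixed point — unchanged through step 5)
step 5 is --oo----, still not uniform -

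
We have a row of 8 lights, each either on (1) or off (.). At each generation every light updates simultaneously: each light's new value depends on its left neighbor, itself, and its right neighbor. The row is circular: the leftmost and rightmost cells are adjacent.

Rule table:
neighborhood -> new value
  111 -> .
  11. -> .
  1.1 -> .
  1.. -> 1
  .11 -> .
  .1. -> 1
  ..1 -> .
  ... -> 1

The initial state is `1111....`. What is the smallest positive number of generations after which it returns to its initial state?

generation 1: ....111.
generation 2: 111....1
generation 3: ...111..
generation 4: 11....11
generation 5: ..111...
generation 6: 1....111
generation 7: .111....
generation 8: ....1111
generation 9: 111.....
generation 10: ...1111.
generation 11: 11.....1
generation 12: ..1111..
generation 13: 1.....11
generation 14: .1111...
generation 15: .....111
generation 16: 1111....

16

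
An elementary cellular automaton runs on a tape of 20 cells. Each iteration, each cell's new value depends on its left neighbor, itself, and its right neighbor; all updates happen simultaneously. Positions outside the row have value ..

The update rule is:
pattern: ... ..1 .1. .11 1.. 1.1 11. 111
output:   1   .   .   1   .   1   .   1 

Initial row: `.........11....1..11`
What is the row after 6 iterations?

iteration 1: 11111111.1..11....1.
iteration 2: 1111111.1...1..11...
iteration 3: 111111.1..1....1..11
iteration 4: 11111.1.....11....1.
iteration 5: 1111.1..111.1..11...
iteration 6: 111.1...11.1...1..11

111.1...11.1...1..11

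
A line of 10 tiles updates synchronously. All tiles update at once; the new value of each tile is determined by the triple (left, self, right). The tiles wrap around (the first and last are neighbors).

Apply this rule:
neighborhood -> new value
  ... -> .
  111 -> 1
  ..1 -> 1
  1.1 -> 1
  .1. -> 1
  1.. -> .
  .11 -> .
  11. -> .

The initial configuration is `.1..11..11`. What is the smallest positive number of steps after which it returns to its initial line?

10

11.1...1..
..11..11.1
.1...1..11
11..11.1..
...1..11.1
..11.1..11
.1..11.1..
11.1..11..
..11.1...1
.1..11..11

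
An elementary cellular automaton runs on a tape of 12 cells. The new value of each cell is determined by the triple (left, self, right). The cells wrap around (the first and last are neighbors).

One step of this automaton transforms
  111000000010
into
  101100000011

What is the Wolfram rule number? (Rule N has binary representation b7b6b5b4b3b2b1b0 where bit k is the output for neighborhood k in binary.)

124

position 1: 111 → 0  (bit 7 = 0)
position 2: 110 → 1  (bit 6 = 1)
position 11: 101 → 1  (bit 5 = 1)
position 3: 100 → 1  (bit 4 = 1)
position 0: 011 → 1  (bit 3 = 1)
position 10: 010 → 1  (bit 2 = 1)
position 9: 001 → 0  (bit 1 = 0)
position 4: 000 → 0  (bit 0 = 0)
bits b7..b0 = 01111100 = 124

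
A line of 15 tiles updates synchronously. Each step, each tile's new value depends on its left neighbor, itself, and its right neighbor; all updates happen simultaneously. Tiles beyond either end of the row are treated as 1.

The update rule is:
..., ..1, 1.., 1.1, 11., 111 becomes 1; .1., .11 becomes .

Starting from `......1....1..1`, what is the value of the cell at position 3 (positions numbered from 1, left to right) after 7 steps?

step 1: 111111.1111.11.
step 2: 1111111.1111.11
step 3: 11111111.1111.1
step 4: 111111111.1111.
step 5: 1111111111.1111
step 6: 11111111111.111
step 7: 111111111111.11
position 3 holds 1

1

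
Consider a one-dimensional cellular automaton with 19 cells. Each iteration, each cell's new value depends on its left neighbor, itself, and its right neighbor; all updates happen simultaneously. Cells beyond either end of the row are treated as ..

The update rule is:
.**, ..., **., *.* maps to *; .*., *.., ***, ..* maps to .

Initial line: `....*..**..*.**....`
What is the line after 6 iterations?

***....**...***.***
*.*.**.**.*.*.***.*
.*.*******.*.**.**.
..**.....**.******.
*.**.***.****....*.
.*****.***..*.**...

.*****.***..*.**...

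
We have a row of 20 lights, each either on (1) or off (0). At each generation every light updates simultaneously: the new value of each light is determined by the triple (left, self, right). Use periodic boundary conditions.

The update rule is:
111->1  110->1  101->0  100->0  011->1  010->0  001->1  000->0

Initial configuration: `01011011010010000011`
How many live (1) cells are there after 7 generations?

15

00011011000100000111
00111011001000001111
01111011010000011111
01111011000000111111
01111011000001111111
01111011000011111111
01111011000111111111
count of 1: 15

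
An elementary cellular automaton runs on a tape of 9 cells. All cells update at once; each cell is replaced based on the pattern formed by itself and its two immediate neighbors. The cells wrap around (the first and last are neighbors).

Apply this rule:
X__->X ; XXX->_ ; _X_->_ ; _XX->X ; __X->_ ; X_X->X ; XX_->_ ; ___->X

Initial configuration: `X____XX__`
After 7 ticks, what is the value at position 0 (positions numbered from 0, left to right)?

_XXX_X_X_
_X__X_X_X
X_X__X_X_
_X_X__X_X
X_X_X__X_
_X_X_X__X
X_X_X_X__
position 0 holds X

X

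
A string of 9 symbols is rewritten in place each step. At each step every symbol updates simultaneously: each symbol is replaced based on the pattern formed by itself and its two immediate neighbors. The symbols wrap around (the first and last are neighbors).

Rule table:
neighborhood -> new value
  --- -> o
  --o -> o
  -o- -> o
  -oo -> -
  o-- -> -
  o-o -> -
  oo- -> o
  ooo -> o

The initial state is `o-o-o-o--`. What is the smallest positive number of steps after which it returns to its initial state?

o-o-o-o-o
o-o-o-o--

2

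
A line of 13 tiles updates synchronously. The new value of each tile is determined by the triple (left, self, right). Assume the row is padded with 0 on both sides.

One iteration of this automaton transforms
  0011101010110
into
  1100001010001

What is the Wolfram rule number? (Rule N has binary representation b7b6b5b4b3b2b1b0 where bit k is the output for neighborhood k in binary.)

23

position 3: 111 → 0  (bit 7 = 0)
position 4: 110 → 0  (bit 6 = 0)
position 5: 101 → 0  (bit 5 = 0)
position 12: 100 → 1  (bit 4 = 1)
position 2: 011 → 0  (bit 3 = 0)
position 6: 010 → 1  (bit 2 = 1)
position 1: 001 → 1  (bit 1 = 1)
position 0: 000 → 1  (bit 0 = 1)
bits b7..b0 = 00010111 = 23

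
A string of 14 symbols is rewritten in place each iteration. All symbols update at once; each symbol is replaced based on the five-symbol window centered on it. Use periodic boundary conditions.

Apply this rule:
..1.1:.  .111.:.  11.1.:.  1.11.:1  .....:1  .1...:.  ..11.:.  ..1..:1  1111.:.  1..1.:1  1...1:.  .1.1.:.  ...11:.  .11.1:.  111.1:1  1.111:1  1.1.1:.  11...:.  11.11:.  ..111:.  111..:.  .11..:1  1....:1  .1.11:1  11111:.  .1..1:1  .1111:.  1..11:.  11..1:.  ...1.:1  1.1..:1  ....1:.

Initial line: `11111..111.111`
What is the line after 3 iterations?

iteration 1: .........1.1..
iteration 2: 1111111.1..1.1
iteration 3: ......1.111.11

......1.111.11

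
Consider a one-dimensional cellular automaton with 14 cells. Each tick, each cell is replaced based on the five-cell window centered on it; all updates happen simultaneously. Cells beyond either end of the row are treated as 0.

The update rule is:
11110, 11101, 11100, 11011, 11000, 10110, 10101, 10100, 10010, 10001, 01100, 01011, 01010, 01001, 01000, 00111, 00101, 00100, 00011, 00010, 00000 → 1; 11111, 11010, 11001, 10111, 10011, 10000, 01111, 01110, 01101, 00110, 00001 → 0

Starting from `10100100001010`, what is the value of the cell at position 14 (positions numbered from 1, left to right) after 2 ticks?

11111110011111
10000110010011
position 14 holds 1

1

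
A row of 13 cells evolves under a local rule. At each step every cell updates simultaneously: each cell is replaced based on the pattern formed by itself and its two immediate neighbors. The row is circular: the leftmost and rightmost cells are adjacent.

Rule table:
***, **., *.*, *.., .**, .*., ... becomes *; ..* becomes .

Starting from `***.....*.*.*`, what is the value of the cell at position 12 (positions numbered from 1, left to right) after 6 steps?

*

*******.*****
*************
*************  (fixed point — unchanged through step 6)
position 12 holds *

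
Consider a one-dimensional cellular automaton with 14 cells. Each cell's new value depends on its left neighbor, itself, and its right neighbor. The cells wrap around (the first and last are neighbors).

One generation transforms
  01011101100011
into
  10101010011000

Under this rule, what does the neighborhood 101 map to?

1

At position 0 the neighborhood is 101; the next row has 1 there.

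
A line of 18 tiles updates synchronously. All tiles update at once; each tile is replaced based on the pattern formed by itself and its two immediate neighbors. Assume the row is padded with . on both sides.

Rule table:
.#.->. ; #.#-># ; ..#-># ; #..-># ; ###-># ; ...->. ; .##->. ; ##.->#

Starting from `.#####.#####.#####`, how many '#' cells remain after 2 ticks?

tick 1: #.#####.#####.####
tick 2: .#.#####.#####.###
count of #: 14

14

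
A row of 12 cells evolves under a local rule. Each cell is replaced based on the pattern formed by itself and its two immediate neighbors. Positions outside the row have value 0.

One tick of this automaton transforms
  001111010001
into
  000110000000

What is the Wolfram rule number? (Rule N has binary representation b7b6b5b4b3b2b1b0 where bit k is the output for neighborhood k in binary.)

128

position 3: 111 → 1  (bit 7 = 1)
position 5: 110 → 0  (bit 6 = 0)
position 6: 101 → 0  (bit 5 = 0)
position 8: 100 → 0  (bit 4 = 0)
position 2: 011 → 0  (bit 3 = 0)
position 7: 010 → 0  (bit 2 = 0)
position 1: 001 → 0  (bit 1 = 0)
position 0: 000 → 0  (bit 0 = 0)
bits b7..b0 = 10000000 = 128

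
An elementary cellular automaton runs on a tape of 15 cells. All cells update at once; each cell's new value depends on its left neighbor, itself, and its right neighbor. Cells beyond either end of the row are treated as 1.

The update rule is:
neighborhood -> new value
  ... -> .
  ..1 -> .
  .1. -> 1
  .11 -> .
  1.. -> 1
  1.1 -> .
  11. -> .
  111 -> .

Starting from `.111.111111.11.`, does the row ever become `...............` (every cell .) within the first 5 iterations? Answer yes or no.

...............
all cells are . at iteration 1

yes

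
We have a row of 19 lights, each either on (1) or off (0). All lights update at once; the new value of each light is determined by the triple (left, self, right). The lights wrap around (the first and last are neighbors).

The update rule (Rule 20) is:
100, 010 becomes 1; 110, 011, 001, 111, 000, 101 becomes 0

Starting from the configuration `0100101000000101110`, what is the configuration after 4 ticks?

0110101100000100001
0000100010000110001
1000110011000001001
0100001000100001100

0100001000100001100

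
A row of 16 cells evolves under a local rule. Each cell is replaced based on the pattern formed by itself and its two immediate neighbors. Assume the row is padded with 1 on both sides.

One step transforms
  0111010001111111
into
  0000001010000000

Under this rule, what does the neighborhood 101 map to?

0

At position 0 the neighborhood is 101; the next row has 0 there.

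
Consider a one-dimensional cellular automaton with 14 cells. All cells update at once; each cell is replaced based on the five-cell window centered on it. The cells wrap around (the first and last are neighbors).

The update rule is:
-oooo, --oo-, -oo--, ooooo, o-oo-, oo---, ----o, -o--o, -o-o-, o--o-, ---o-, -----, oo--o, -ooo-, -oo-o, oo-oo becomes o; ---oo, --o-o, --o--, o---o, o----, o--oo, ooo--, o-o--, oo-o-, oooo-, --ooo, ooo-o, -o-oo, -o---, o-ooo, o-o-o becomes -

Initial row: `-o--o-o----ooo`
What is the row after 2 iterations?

iteration 1: --oo-o---o--o-
iteration 2: --oo----o-oo--

--oo----o-oo--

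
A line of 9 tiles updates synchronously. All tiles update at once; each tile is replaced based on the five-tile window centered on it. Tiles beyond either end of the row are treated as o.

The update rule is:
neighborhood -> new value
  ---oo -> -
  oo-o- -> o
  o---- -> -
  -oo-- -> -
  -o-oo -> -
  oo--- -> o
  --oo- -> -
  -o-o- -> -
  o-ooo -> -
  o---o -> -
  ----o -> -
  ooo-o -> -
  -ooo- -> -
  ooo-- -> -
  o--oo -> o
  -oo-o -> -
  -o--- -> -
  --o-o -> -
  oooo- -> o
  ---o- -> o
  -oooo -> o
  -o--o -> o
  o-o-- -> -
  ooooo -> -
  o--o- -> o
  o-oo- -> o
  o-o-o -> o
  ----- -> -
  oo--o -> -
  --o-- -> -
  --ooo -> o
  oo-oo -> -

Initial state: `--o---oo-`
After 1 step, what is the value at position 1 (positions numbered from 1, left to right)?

-

step 1: -o-------
position 1 holds -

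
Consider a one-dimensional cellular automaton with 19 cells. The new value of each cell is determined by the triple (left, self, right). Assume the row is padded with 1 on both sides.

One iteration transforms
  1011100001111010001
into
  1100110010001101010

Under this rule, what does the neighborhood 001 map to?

At position 8 the neighborhood is 001; the next row has 1 there.

1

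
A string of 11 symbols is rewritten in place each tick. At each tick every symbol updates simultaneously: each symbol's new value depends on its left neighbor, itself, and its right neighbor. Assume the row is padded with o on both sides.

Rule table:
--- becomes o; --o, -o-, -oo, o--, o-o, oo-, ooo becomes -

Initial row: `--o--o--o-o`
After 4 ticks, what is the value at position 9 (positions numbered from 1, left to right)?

-----------
-ooooooooo-
-----------  (repeats tick 1; period 2)
tick 4: -ooooooooo-
position 9 holds o

o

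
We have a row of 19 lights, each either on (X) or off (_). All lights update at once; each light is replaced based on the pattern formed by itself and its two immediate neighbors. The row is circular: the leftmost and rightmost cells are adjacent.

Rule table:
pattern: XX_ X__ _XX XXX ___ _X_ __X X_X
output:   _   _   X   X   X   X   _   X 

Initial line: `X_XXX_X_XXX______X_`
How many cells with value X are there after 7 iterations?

iteration 1: XXXX_XXXXX__XXXX_XX
iteration 2: XXX_XXXXX___XXX_XXX
iteration 3: XX_XXXXX__X_XX_XXXX
iteration 4: X_XXXXX___XXX_XXXXX
iteration 5: _XXXXX__X_XX_XXXXXX
iteration 6: XXXXX___XXX_XXXXXX_
iteration 7: XXXX__X_XX_XXXXXX_X
count of X: 14

14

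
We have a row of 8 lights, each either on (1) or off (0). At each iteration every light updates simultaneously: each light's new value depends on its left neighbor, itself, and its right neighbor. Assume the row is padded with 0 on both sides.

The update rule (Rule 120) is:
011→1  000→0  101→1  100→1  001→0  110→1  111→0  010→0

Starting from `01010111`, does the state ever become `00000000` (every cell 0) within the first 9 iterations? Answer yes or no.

yes

00101101
00011110
00010011
00001011
00000111
00000101
00000010
00000001
00000000
all cells are 0 at iteration 9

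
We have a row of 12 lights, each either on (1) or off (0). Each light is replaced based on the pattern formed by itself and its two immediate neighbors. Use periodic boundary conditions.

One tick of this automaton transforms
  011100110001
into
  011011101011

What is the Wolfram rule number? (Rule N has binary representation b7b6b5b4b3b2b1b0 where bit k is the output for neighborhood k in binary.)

position 2: 111 → 1  (bit 7 = 1)
position 3: 110 → 0  (bit 6 = 0)
position 0: 101 → 0  (bit 5 = 0)
position 4: 100 → 1  (bit 4 = 1)
position 1: 011 → 1  (bit 3 = 1)
position 11: 010 → 1  (bit 2 = 1)
position 5: 001 → 1  (bit 1 = 1)
position 9: 000 → 0  (bit 0 = 0)
bits b7..b0 = 10011110 = 158

158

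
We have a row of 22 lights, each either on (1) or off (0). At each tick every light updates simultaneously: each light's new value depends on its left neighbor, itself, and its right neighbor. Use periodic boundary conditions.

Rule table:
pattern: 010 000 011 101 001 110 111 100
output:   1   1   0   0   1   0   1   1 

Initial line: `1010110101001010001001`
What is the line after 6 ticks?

1101000110111011101111

tick 1: 0010000101111011111110
tick 2: 1111111100110001111101
tick 3: 1111111011001110111000
tick 4: 0111110000110100010111
tick 5: 0011101111000111110010
tick 6: 1101000110111011101111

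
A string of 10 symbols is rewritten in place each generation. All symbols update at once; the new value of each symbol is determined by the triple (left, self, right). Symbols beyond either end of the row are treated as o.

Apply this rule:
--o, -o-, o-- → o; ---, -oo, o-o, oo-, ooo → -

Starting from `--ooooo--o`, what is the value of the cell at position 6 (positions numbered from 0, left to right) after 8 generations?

oo-----oo-
--o---o---
oooo-ooo-o
----------
o--------o
-o------o-
-oo----oo-
---o--o---
position 6 holds o

o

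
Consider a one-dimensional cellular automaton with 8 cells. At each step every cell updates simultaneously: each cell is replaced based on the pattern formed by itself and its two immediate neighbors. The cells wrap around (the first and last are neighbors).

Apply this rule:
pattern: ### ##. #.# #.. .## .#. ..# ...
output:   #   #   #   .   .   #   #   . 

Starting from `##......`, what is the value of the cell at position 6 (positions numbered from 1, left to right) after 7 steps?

.#.....#
##....##
##...#.#
##..###.
.#.#.###
#####.##
######.#
position 6 holds #

#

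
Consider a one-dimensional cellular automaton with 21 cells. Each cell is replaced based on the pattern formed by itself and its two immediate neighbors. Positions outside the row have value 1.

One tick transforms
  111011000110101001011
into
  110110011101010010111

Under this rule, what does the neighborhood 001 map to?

At position 8 the neighborhood is 001; the next row has 1 there.

1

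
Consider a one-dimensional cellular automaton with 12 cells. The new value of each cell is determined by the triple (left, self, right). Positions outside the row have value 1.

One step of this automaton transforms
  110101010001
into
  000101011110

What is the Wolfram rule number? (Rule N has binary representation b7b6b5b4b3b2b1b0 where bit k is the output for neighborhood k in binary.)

position 0: 111 → 0  (bit 7 = 0)
position 1: 110 → 0  (bit 6 = 0)
position 2: 101 → 0  (bit 5 = 0)
position 8: 100 → 1  (bit 4 = 1)
position 11: 011 → 0  (bit 3 = 0)
position 3: 010 → 1  (bit 2 = 1)
position 10: 001 → 1  (bit 1 = 1)
position 9: 000 → 1  (bit 0 = 1)
bits b7..b0 = 00010111 = 23

23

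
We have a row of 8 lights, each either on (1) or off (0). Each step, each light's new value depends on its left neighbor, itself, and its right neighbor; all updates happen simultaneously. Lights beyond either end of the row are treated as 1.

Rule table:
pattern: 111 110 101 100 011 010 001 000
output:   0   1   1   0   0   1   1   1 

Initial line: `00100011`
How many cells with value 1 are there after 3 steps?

01101100
10110101
11011110
count of 1: 6

6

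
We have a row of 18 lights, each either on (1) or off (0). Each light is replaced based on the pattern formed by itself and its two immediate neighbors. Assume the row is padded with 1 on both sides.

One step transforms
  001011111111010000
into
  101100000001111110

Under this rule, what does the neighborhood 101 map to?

1

At position 3 the neighborhood is 101; the next row has 1 there.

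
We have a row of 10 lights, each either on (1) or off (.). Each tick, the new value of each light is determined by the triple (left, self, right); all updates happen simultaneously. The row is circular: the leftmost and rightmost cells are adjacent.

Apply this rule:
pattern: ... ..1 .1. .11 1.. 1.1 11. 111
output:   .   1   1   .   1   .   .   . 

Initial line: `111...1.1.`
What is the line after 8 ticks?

....1..1..

...1.11.1.
..11....11
11..1..1..
..11111111
11........
..1......1
1111....11
....1..1..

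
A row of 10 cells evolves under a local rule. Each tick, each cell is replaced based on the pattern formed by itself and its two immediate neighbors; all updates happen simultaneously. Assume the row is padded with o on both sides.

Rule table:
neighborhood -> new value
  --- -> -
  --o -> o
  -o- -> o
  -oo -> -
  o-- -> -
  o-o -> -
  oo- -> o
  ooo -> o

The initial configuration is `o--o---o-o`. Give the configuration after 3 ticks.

o-oo--oo--
o--o-o-o-o
o-oo-o-o--

o-oo-o-o--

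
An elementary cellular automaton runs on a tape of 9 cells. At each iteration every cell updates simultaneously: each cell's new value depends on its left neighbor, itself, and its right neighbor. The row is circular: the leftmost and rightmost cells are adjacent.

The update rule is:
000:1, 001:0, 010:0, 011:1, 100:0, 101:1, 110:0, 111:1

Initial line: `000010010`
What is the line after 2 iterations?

iteration 1: 111000000
iteration 2: 110011110

110011110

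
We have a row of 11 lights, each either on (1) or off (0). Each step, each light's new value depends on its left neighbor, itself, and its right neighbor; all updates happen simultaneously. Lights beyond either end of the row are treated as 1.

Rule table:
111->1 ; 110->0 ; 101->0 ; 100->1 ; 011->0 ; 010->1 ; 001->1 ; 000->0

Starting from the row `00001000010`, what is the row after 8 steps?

01111101011

10011100110
01101011000
00001000101
10011101100
01101000011
00001100101
10010011100
01111101011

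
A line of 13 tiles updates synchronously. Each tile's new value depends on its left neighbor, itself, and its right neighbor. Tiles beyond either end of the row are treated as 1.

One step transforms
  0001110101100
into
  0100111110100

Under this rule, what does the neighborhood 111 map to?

1

At position 4 the neighborhood is 111; the next row has 1 there.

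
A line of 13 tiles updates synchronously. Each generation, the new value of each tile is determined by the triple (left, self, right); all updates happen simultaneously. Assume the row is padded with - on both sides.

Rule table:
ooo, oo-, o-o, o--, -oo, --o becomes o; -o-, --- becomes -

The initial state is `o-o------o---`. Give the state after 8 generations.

oooooooooooo-

-o-o----o-o--
o-o-o--o-o-o-
-o-o-oo-o-o-o
o-o-oooo-o-o-
-o-oooooo-o-o
o-oooooooo-o-
-oooooooooo-o
oooooooooooo-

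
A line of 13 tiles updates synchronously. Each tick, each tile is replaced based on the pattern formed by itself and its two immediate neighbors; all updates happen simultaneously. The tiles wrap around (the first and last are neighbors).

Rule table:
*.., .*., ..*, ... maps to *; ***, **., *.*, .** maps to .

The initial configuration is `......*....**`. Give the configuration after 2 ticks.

***********..
...........**

...........**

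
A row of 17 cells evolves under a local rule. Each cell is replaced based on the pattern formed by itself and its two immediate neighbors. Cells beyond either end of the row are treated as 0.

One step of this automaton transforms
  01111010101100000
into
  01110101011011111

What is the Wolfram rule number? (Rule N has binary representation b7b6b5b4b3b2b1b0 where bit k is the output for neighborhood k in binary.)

position 2: 111 → 1  (bit 7 = 1)
position 4: 110 → 0  (bit 6 = 0)
position 5: 101 → 1  (bit 5 = 1)
position 12: 100 → 1  (bit 4 = 1)
position 1: 011 → 1  (bit 3 = 1)
position 6: 010 → 0  (bit 2 = 0)
position 0: 001 → 0  (bit 1 = 0)
position 13: 000 → 1  (bit 0 = 1)
bits b7..b0 = 10111001 = 185

185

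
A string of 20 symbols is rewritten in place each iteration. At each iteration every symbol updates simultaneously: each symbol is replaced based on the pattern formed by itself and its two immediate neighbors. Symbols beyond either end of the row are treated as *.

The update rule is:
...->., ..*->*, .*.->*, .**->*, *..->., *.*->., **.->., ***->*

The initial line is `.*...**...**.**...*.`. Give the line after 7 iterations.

.*.*.*.**..**..*****

.*..**...**..*...**.
.*.**...**..**..**..
.*.*...**..**..**..*
.*.*..**..**..**..**
.*.*.**..**..**..***
.*.*.*..**..**..****
.*.*.*.**..**..*****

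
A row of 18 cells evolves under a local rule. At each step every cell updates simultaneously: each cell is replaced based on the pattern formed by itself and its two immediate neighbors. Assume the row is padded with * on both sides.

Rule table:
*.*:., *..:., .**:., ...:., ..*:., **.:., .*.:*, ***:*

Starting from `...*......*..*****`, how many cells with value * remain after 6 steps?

2

...*......*...****
...*......*....***
...*......*.....**
...*......*......*
...*......*.......
...*......*.......
count of *: 2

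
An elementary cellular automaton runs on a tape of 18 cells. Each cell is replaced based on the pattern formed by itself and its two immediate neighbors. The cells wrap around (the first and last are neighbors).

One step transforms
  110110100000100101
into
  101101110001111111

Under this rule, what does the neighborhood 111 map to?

1

At position 0 the neighborhood is 111; the next row has 1 there.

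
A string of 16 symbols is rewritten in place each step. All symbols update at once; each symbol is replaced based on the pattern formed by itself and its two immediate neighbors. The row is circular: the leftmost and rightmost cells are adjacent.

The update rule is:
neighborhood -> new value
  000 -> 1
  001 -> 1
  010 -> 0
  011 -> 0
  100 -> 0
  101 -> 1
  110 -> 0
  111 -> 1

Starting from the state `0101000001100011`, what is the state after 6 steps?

1010010011001100

1010011110001100
0100101100110001
1001010001000110
0010100110011001
0101001000100010
1010010011001100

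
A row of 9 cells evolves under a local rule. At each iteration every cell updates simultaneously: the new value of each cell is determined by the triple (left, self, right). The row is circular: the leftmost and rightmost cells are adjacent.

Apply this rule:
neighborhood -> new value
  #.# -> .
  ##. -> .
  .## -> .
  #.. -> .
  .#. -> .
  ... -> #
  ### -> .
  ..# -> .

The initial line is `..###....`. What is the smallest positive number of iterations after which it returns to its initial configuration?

2

iteration 1: #.....###
iteration 2: ..###....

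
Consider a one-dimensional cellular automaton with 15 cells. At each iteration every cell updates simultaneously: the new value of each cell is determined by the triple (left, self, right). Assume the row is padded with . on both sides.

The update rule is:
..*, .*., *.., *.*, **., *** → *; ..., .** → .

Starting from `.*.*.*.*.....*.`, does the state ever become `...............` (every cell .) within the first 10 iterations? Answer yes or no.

*********...***
.*********.*.**
*.***********.*
**.************
.**.***********
*.**.**********
**.**.*********
.**.**.********
*.**.**.*******
**.**.**.******
iteration 10 is **.**.**.******, still not uniform .

no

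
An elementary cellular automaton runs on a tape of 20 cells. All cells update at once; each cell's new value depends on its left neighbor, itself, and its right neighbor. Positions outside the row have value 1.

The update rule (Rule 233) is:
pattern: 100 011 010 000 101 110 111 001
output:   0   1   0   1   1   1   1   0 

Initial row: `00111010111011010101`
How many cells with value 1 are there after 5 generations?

generation 1: 00111101111111101011
generation 2: 00111111111111110111
generation 3: 00111111111111111111
generation 4: 00111111111111111111  (fixed point — unchanged through generation 5)
count of 1: 18

18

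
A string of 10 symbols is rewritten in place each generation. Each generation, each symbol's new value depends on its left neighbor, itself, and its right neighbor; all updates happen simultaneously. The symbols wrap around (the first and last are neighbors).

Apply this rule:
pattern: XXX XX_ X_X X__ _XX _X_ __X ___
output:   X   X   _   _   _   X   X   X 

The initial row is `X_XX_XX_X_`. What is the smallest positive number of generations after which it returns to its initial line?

2

X__X__X_X_
X_XX_XX_X_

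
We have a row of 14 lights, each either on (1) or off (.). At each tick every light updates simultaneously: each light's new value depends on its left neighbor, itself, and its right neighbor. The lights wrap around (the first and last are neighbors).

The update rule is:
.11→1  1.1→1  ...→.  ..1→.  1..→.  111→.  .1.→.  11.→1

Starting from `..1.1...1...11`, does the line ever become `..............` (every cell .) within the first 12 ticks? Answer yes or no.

no

tick 1: ...1........11
tick 2: ............11
tick 3: ............11  (fixed point — unchanged through tick 12)
tick 12 is ............11, still not uniform .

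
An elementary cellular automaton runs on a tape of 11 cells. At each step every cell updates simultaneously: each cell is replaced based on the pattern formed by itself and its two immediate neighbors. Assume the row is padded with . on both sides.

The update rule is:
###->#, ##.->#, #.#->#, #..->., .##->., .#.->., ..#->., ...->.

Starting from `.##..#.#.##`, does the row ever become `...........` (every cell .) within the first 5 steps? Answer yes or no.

..#...#.#.#
.......#.#.
........#..
...........
all cells are . at step 4

yes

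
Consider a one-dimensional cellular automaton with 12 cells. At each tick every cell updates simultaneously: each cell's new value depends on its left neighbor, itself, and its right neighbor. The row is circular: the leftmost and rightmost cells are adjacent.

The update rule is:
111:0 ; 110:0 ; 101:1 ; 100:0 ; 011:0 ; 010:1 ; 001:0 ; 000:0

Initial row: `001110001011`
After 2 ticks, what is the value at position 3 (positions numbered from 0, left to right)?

0

000000001100
000000000000
position 3 holds 0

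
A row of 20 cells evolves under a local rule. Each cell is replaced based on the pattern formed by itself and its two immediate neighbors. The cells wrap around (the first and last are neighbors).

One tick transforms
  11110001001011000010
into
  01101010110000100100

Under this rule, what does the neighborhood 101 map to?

0

At position 11 the neighborhood is 101; the next row has 0 there.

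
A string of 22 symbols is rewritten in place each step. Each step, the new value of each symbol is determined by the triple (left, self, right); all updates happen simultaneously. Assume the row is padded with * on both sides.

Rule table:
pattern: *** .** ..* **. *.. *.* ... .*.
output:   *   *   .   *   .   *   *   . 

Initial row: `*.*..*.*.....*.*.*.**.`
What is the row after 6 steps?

**....*..***..*.*.****
**.**....***...*.*****
*****.**.***.*..******
*************...******
*************.*.******
**************.*******

**************.*******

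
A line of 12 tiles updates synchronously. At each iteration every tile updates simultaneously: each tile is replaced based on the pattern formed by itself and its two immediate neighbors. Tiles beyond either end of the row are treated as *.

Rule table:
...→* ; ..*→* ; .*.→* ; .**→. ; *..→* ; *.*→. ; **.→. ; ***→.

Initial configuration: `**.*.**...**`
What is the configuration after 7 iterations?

.......***..

...*...***..
*******...**
.......***..
*******...**  (repeats iteration 2; period 2)
iteration 7: .......***..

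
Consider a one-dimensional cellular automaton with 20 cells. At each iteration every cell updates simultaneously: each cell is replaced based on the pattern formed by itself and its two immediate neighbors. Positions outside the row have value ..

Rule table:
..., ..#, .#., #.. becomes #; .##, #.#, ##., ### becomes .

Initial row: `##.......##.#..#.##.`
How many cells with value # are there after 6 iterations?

9

..#######...####...#
##.......###....####
..#######...####....
##.......###....####  (repeats iteration 2; period 2)
iteration 6: ##.......###....####
count of #: 9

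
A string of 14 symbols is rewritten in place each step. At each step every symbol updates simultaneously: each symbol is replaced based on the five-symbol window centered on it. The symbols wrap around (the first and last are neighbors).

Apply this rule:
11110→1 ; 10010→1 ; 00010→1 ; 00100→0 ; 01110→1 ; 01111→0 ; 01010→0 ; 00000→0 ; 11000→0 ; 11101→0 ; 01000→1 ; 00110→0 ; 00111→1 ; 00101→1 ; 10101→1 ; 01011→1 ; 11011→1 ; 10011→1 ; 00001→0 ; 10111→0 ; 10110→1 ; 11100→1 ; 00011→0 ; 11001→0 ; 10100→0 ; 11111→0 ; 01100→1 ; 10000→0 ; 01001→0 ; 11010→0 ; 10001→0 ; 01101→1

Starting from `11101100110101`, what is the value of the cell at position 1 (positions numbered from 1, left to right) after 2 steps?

1

step 1: 01011101010110
step 2: 11101001011110
position 1 holds 1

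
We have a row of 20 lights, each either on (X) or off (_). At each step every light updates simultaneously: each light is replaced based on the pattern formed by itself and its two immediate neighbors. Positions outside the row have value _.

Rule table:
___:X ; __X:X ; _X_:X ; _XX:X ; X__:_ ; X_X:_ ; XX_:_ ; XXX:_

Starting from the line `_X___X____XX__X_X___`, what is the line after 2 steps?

XX_XXX_XXXX__XX_X_XX
X__X___X____XX__X_X_

X__X___X____XX__X_X_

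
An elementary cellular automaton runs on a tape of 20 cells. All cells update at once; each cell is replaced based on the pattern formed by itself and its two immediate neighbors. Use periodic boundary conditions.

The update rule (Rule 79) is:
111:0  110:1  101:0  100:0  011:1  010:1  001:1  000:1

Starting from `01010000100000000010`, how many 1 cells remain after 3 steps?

14

step 1: 11010111101111111110
step 2: 11010100101000000010
step 3: 11010101101011111110
count of 1: 14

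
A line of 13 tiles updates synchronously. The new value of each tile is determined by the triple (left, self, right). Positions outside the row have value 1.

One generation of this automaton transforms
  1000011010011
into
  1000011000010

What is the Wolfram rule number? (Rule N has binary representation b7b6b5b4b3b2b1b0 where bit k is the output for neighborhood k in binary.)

position 12: 111 → 0  (bit 7 = 0)
position 0: 110 → 1  (bit 6 = 1)
position 7: 101 → 0  (bit 5 = 0)
position 1: 100 → 0  (bit 4 = 0)
position 5: 011 → 1  (bit 3 = 1)
position 8: 010 → 0  (bit 2 = 0)
position 4: 001 → 0  (bit 1 = 0)
position 2: 000 → 0  (bit 0 = 0)
bits b7..b0 = 01001000 = 72

72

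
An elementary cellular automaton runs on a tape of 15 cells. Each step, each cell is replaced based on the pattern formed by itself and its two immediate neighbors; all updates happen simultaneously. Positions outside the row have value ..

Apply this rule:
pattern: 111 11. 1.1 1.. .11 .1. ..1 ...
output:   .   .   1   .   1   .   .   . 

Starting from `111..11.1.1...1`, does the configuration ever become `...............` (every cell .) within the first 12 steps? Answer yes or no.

step 1: 1....1.1.1.....
step 2: ......1.1......
step 3: .......1.......
step 4: ...............
all cells are . at step 4

yes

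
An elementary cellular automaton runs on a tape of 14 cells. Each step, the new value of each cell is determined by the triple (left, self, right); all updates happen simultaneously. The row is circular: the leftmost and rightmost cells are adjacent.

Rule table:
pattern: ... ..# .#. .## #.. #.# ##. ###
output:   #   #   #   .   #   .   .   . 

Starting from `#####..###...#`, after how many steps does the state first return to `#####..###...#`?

2

.....##...###.
#####..###...#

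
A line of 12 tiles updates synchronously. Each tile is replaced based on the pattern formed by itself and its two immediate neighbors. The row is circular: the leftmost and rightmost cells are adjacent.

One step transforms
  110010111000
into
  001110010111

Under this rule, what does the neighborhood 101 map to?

0

At position 5 the neighborhood is 101; the next row has 0 there.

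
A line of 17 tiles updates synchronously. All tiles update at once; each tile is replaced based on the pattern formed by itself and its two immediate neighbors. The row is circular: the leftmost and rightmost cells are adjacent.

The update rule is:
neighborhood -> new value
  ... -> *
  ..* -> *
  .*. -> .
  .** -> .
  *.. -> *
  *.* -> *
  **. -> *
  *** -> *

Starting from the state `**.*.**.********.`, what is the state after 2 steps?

*.**.*.**.*******

step 1: .**.*.**.********
step 2: *.**.*.**.*******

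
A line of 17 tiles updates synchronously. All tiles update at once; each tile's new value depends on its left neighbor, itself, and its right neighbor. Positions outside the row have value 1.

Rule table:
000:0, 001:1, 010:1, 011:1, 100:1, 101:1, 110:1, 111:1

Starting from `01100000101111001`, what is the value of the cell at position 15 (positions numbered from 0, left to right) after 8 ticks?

1

11110001111111111
11111011111111111
11111111111111111
11111111111111111  (fixed point — unchanged through tick 8)
position 15 holds 1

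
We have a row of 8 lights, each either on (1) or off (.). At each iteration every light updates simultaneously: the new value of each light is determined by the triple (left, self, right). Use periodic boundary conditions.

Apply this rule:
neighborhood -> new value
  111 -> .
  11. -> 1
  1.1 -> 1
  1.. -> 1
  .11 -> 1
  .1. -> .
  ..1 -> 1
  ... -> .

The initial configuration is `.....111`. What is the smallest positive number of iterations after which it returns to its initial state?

iteration 1: 1...11.1
iteration 2: 11.11111
iteration 3: .111....
iteration 4: 11.11...
iteration 5: 111111.1
iteration 6: .....111

6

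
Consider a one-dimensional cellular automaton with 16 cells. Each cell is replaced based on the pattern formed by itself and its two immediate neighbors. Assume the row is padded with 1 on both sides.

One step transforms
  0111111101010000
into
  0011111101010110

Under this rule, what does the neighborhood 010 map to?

1

At position 9 the neighborhood is 010; the next row has 1 there.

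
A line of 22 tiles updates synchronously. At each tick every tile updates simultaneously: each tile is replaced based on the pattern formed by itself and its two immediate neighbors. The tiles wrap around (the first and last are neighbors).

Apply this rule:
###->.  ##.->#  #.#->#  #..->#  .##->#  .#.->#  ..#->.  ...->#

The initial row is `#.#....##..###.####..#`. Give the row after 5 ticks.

##.#...###.######.####

tick 1: ######.###.#.###..##.#
tick 2: .....###.#####.##.####
tick 3: ####.#.###...######..#
tick 4: ...#####.###.#....##.#
tick 5: ##.#...###.######.####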